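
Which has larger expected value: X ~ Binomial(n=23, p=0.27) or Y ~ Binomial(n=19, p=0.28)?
X has larger mean (6.2100 > 5.3200)

Compute the expected value for each distribution:

X ~ Binomial(n=23, p=0.27):
E[X] = 6.2100

Y ~ Binomial(n=19, p=0.28):
E[Y] = 5.3200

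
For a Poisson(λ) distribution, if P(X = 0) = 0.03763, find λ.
λ = 3.2800

For a Poisson(λ) distribution, the PMF at 0 is:
P(X = 0) = λ^0 e^(-λ) / 0! = e^(-λ)

Given P(X = 0) = 0.03763:
e^(-λ) = 0.03763
-λ = ln(0.03763)
λ = -ln(0.03763) = 3.2800

Verification: e^(-3.2800) = 0.03763 ✓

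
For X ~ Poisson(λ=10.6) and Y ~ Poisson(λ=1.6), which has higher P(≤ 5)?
Y has higher probability (P(Y ≤ 5) = 0.9940 > P(X ≤ 5) = 0.0475)

Compute P(≤ 5) for each distribution:

X ~ Poisson(λ=10.6):
P(X ≤ 5) = 0.0475

Y ~ Poisson(λ=1.6):
P(Y ≤ 5) = 0.9940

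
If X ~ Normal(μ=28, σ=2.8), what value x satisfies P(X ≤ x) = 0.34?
26.8451

We have X ~ Normal(μ=28, σ=2.8).

We want to find x such that P(X ≤ x) = 0.34.

This is the 34th percentile, which means 34% of values fall below this point.

Using the inverse CDF (quantile function):
x = F⁻¹(0.34) = 26.8451

Verification: P(X ≤ 26.8451) = 0.34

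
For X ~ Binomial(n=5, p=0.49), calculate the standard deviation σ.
1.1178

We have X ~ Binomial(n=5, p=0.49).

For a Binomial distribution with n=5, p=0.49:
σ = √Var(X) = 1.1178

The standard deviation is the square root of the variance.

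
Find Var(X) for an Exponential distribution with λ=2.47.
0.1639

We have X ~ Exponential(λ=2.47).

For an Exponential distribution with λ=2.47:
Var(X) = 0.1639

The variance measures the spread of the distribution around the mean.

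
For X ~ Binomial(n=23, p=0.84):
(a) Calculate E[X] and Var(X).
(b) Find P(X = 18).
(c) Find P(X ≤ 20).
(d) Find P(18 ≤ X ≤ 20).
(a) E[X] = 19.3200, Var(X) = 3.0912
(b) P(X = 18) = 0.152968
(c) P(X ≤ 20) = 0.736010
(d) P(18 ≤ X ≤ 20) = 0.586208

We have X ~ Binomial(n=23, p=0.84).

(a) Moments:
E[X] = 19.3200
Var(X) = 3.0912
σ = √Var(X) = 1.7582

(b) Point probability using PMF:
P(X = 18) = 0.152968

(c) Cumulative probability using CDF:
P(X ≤ 20) = F(20) = 0.736010

(d) Range probability:
P(18 ≤ X ≤ 20) = P(X ≤ 20) - P(X ≤ 17)
                   = F(20) - F(17)
                   = 0.736010 - 0.149802
                   = 0.586208

This means approximately 58.6% of outcomes fall in the interval [18, 20].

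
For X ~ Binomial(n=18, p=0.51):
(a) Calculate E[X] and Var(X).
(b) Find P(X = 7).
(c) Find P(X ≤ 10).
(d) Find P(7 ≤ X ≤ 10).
(a) E[X] = 9.1800, Var(X) = 4.4982
(b) P(X = 7) = 0.111661
(c) P(X ≤ 10) = 0.732165
(d) P(7 ≤ X ≤ 10) = 0.629379

We have X ~ Binomial(n=18, p=0.51).

(a) Moments:
E[X] = 9.1800
Var(X) = 4.4982
σ = √Var(X) = 2.1209

(b) Point probability using PMF:
P(X = 7) = 0.111661

(c) Cumulative probability using CDF:
P(X ≤ 10) = F(10) = 0.732165

(d) Range probability:
P(7 ≤ X ≤ 10) = P(X ≤ 10) - P(X ≤ 6)
                   = F(10) - F(6)
                   = 0.732165 - 0.102786
                   = 0.629379

This means approximately 62.9% of outcomes fall in the interval [7, 10].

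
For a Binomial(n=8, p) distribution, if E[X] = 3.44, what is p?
p = 0.43

For a Binomial(n, p) distribution:
E[X] = n × p

Given n = 8 and E[X] = 3.44:
3.44 = 8 × p
p = 3.44 / 8 = 0.43

Verification: Binomial(8, 0.43) has E[X] = 3.44 ✓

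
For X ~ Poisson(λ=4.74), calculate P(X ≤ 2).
0.148328

We have X ~ Poisson(λ=4.74).

The CDF gives us P(X ≤ k).

Using the CDF:
P(X ≤ 2) = 0.148328

This means there's approximately a 14.8% chance that X is at most 2.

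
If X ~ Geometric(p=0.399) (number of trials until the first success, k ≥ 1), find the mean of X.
2.5063

We have X ~ Geometric(p=0.399) (number of trials until the first success, k ≥ 1).

For a Geometric distribution with p=0.399 (number of trials until the first success, k ≥ 1):
E[X] = 2.5063

This is the expected (average) value of X.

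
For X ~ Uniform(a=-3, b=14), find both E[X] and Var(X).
E[X] = 5.5000, Var(X) = 24.0833

We have X ~ Uniform(a=-3, b=14).

For a Uniform distribution with a=-3, b=14:

Expected value:
E[X] = 5.5000

Variance:
Var(X) = 24.0833

Standard deviation:
σ = √Var(X) = 4.9075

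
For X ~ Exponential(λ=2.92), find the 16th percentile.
0.0597

We have X ~ Exponential(λ=2.92).

We want to find x such that P(X ≤ x) = 0.16.

This is the 16th percentile, which means 16% of values fall below this point.

Using the inverse CDF (quantile function):
x = F⁻¹(0.16) = 0.0597

Verification: P(X ≤ 0.0597) = 0.16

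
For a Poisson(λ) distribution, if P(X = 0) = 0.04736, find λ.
λ = 3.0500

For a Poisson(λ) distribution, the PMF at 0 is:
P(X = 0) = λ^0 e^(-λ) / 0! = e^(-λ)

Given P(X = 0) = 0.04736:
e^(-λ) = 0.04736
-λ = ln(0.04736)
λ = -ln(0.04736) = 3.0500

Verification: e^(-3.0500) = 0.04736 ✓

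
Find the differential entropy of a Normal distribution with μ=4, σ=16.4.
4.2162 nats

We have X ~ Normal(μ=4, σ=16.4).

The differential entropy measures the uncertainty or information content of the distribution.

For a Normal distribution with μ=4, σ=16.4:
h(X) = 4.2162 nats

(In bits, this would be 6.0827 bits.)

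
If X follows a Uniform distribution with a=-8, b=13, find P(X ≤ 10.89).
0.899524

We have X ~ Uniform(a=-8, b=13).

The CDF gives us P(X ≤ k).

Using the CDF:
P(X ≤ 10.89) = 0.899524

This means there's approximately a 90.0% chance that X is at most 10.89.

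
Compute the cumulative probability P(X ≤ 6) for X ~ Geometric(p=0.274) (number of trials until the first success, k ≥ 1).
0.853573

We have X ~ Geometric(p=0.274) (number of trials until the first success, k ≥ 1).

The CDF gives us P(X ≤ k).

Using the CDF:
P(X ≤ 6) = 0.853573

This means there's approximately a 85.4% chance that X is at most 6.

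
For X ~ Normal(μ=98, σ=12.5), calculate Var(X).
156.2500

We have X ~ Normal(μ=98, σ=12.5).

For a Normal distribution with μ=98, σ=12.5:
Var(X) = 156.2500

The variance measures the spread of the distribution around the mean.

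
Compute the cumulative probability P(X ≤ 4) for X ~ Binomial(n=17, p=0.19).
0.791340

We have X ~ Binomial(n=17, p=0.19).

The CDF gives us P(X ≤ k).

Using the CDF:
P(X ≤ 4) = 0.791340

This means there's approximately a 79.1% chance that X is at most 4.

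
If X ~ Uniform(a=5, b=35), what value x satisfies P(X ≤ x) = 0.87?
31.1000

We have X ~ Uniform(a=5, b=35).

We want to find x such that P(X ≤ x) = 0.87.

This is the 87th percentile, which means 87% of values fall below this point.

Using the inverse CDF (quantile function):
x = F⁻¹(0.87) = 31.1000

Verification: P(X ≤ 31.1000) = 0.87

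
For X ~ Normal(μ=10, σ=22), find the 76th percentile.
25.5387

We have X ~ Normal(μ=10, σ=22).

We want to find x such that P(X ≤ x) = 0.76.

This is the 76th percentile, which means 76% of values fall below this point.

Using the inverse CDF (quantile function):
x = F⁻¹(0.76) = 25.5387

Verification: P(X ≤ 25.5387) = 0.76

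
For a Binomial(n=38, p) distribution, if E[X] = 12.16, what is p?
p = 0.32

For a Binomial(n, p) distribution:
E[X] = n × p

Given n = 38 and E[X] = 12.16:
12.16 = 38 × p
p = 12.16 / 38 = 0.32

Verification: Binomial(38, 0.32) has E[X] = 12.16 ✓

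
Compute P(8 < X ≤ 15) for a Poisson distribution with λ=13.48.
0.639932

We have X ~ Poisson(λ=13.48).

To find P(8 < X ≤ 15), we use:
P(8 < X ≤ 15) = P(X ≤ 15) - P(X ≤ 8)
                 = F(15) - F(8)
                 = 0.719681 - 0.079749
                 = 0.639932

So there's approximately a 64.0% chance that X falls in this range.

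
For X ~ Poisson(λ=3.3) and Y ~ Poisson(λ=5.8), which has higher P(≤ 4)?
X has higher probability (P(X ≤ 4) = 0.7626 > P(Y ≤ 4) = 0.3127)

Compute P(≤ 4) for each distribution:

X ~ Poisson(λ=3.3):
P(X ≤ 4) = 0.7626

Y ~ Poisson(λ=5.8):
P(Y ≤ 4) = 0.3127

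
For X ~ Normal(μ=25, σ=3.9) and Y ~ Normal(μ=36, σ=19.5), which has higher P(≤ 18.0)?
Y has higher probability (P(Y ≤ 18.0) = 0.1780 > P(X ≤ 18.0) = 0.0363)

Compute P(≤ 18.0) for each distribution:

X ~ Normal(μ=25, σ=3.9):
P(X ≤ 18.0) = 0.0363

Y ~ Normal(μ=36, σ=19.5):
P(Y ≤ 18.0) = 0.1780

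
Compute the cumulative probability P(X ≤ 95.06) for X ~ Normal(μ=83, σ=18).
0.748571

We have X ~ Normal(μ=83, σ=18).

The CDF gives us P(X ≤ k).

Using the CDF:
P(X ≤ 95.06) = 0.748571

This means there's approximately a 74.9% chance that X is at most 95.06.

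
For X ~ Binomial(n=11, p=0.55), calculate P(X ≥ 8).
0.191123

We have X ~ Binomial(n=11, p=0.55).

For discrete distributions, P(X ≥ 8) = 1 - P(X ≤ 7).

P(X ≤ 7) = 0.808877
P(X ≥ 8) = 1 - 0.808877 = 0.191123

So there's approximately a 19.1% chance that X is at least 8.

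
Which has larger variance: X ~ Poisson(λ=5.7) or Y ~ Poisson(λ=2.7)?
X has larger variance (5.7000 > 2.7000)

Compute the variance for each distribution:

X ~ Poisson(λ=5.7):
Var(X) = 5.7000

Y ~ Poisson(λ=2.7):
Var(Y) = 2.7000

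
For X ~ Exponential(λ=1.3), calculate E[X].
0.7692

We have X ~ Exponential(λ=1.3).

For an Exponential distribution with λ=1.3:
E[X] = 0.7692

This is the expected (average) value of X.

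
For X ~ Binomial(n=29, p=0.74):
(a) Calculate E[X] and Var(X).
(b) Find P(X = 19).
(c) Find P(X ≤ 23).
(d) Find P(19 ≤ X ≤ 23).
(a) E[X] = 21.4600, Var(X) = 5.5796
(b) P(X = 19) = 0.092644
(c) P(X ≤ 23) = 0.803562
(d) P(19 ≤ X ≤ 23) = 0.695909

We have X ~ Binomial(n=29, p=0.74).

(a) Moments:
E[X] = 21.4600
Var(X) = 5.5796
σ = √Var(X) = 2.3621

(b) Point probability using PMF:
P(X = 19) = 0.092644

(c) Cumulative probability using CDF:
P(X ≤ 23) = F(23) = 0.803562

(d) Range probability:
P(19 ≤ X ≤ 23) = P(X ≤ 23) - P(X ≤ 18)
                   = F(23) - F(18)
                   = 0.803562 - 0.107653
                   = 0.695909

This means approximately 69.6% of outcomes fall in the interval [19, 23].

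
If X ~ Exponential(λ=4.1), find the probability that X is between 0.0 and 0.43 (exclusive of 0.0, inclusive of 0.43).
0.828470

We have X ~ Exponential(λ=4.1).

To find P(0.0 < X ≤ 0.43), we use:
P(0.0 < X ≤ 0.43) = P(X ≤ 0.43) - P(X ≤ 0.0)
                 = F(0.43) - F(0.0)
                 = 0.828470 - 0.000000
                 = 0.828470

So there's approximately a 82.8% chance that X falls in this range.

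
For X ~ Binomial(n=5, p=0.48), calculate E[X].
2.4000

We have X ~ Binomial(n=5, p=0.48).

For a Binomial distribution with n=5, p=0.48:
E[X] = 2.4000

This is the expected (average) value of X.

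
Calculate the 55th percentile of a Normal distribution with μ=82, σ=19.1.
84.4001

We have X ~ Normal(μ=82, σ=19.1).

We want to find x such that P(X ≤ x) = 0.55.

This is the 55th percentile, which means 55% of values fall below this point.

Using the inverse CDF (quantile function):
x = F⁻¹(0.55) = 84.4001

Verification: P(X ≤ 84.4001) = 0.55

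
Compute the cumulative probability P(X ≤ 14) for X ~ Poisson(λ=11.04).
0.851118

We have X ~ Poisson(λ=11.04).

The CDF gives us P(X ≤ k).

Using the CDF:
P(X ≤ 14) = 0.851118

This means there's approximately a 85.1% chance that X is at most 14.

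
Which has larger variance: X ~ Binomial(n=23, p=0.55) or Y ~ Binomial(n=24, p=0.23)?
X has larger variance (5.6925 > 4.2504)

Compute the variance for each distribution:

X ~ Binomial(n=23, p=0.55):
Var(X) = 5.6925

Y ~ Binomial(n=24, p=0.23):
Var(Y) = 4.2504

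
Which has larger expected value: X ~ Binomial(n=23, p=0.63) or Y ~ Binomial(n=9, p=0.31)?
X has larger mean (14.4900 > 2.7900)

Compute the expected value for each distribution:

X ~ Binomial(n=23, p=0.63):
E[X] = 14.4900

Y ~ Binomial(n=9, p=0.31):
E[Y] = 2.7900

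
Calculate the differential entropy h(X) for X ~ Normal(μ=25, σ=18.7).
4.3475 nats

We have X ~ Normal(μ=25, σ=18.7).

The differential entropy measures the uncertainty or information content of the distribution.

For a Normal distribution with μ=25, σ=18.7:
h(X) = 4.3475 nats

(In bits, this would be 6.2721 bits.)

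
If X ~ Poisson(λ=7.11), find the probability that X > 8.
0.285359

We have X ~ Poisson(λ=7.11).

P(X > 8) = 1 - P(X ≤ 8)
                = 1 - F(8)
                = 1 - 0.714641
                = 0.285359

So there's approximately a 28.5% chance that X exceeds 8.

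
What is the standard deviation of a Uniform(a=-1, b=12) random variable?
3.7528

We have X ~ Uniform(a=-1, b=12).

For a Uniform distribution with a=-1, b=12:
σ = √Var(X) = 3.7528

The standard deviation is the square root of the variance.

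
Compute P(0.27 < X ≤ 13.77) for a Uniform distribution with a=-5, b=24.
0.465517

We have X ~ Uniform(a=-5, b=24).

To find P(0.27 < X ≤ 13.77), we use:
P(0.27 < X ≤ 13.77) = P(X ≤ 13.77) - P(X ≤ 0.27)
                 = F(13.77) - F(0.27)
                 = 0.647241 - 0.181724
                 = 0.465517

So there's approximately a 46.6% chance that X falls in this range.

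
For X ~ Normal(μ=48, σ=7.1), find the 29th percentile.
44.0710

We have X ~ Normal(μ=48, σ=7.1).

We want to find x such that P(X ≤ x) = 0.29.

This is the 29th percentile, which means 29% of values fall below this point.

Using the inverse CDF (quantile function):
x = F⁻¹(0.29) = 44.0710

Verification: P(X ≤ 44.0710) = 0.29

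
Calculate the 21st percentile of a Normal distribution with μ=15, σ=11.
6.1294

We have X ~ Normal(μ=15, σ=11).

We want to find x such that P(X ≤ x) = 0.21.

This is the 21st percentile, which means 21% of values fall below this point.

Using the inverse CDF (quantile function):
x = F⁻¹(0.21) = 6.1294

Verification: P(X ≤ 6.1294) = 0.21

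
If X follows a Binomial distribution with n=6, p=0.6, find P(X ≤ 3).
0.455680

We have X ~ Binomial(n=6, p=0.6).

The CDF gives us P(X ≤ k).

Using the CDF:
P(X ≤ 3) = 0.455680

This means there's approximately a 45.6% chance that X is at most 3.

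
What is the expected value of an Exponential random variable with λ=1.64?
0.6098

We have X ~ Exponential(λ=1.64).

For an Exponential distribution with λ=1.64:
E[X] = 0.6098

This is the expected (average) value of X.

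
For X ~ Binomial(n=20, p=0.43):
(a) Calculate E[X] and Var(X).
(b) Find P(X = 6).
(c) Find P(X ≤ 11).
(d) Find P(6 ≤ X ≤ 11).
(a) E[X] = 8.6000, Var(X) = 4.9020
(b) P(X = 6) = 0.093636
(c) P(X ≤ 11) = 0.904245
(d) P(6 ≤ X ≤ 11) = 0.825987

We have X ~ Binomial(n=20, p=0.43).

(a) Moments:
E[X] = 8.6000
Var(X) = 4.9020
σ = √Var(X) = 2.2140

(b) Point probability using PMF:
P(X = 6) = 0.093636

(c) Cumulative probability using CDF:
P(X ≤ 11) = F(11) = 0.904245

(d) Range probability:
P(6 ≤ X ≤ 11) = P(X ≤ 11) - P(X ≤ 5)
                   = F(11) - F(5)
                   = 0.904245 - 0.078258
                   = 0.825987

This means approximately 82.6% of outcomes fall in the interval [6, 11].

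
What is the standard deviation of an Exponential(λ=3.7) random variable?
0.2703

We have X ~ Exponential(λ=3.7).

For an Exponential distribution with λ=3.7:
σ = √Var(X) = 0.2703

The standard deviation is the square root of the variance.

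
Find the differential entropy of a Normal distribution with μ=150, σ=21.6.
4.4916 nats

We have X ~ Normal(μ=150, σ=21.6).

The differential entropy measures the uncertainty or information content of the distribution.

For a Normal distribution with μ=150, σ=21.6:
h(X) = 4.4916 nats

(In bits, this would be 6.4801 bits.)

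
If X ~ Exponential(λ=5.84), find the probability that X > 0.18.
0.349518

We have X ~ Exponential(λ=5.84).

P(X > 0.18) = 1 - P(X ≤ 0.18)
                = 1 - F(0.18)
                = 1 - 0.650482
                = 0.349518

So there's approximately a 35.0% chance that X exceeds 0.18.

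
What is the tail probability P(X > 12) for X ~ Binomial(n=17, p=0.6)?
0.125999

We have X ~ Binomial(n=17, p=0.6).

P(X > 12) = 1 - P(X ≤ 12)
                = 1 - F(12)
                = 1 - 0.874001
                = 0.125999

So there's approximately a 12.6% chance that X exceeds 12.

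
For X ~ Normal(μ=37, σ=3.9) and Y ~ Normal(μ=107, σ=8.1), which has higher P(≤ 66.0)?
X has higher probability (P(X ≤ 66.0) = 1.0000 > P(Y ≤ 66.0) = 0.0000)

Compute P(≤ 66.0) for each distribution:

X ~ Normal(μ=37, σ=3.9):
P(X ≤ 66.0) = 1.0000

Y ~ Normal(μ=107, σ=8.1):
P(Y ≤ 66.0) = 0.0000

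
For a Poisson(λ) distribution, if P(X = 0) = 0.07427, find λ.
λ = 2.6000

For a Poisson(λ) distribution, the PMF at 0 is:
P(X = 0) = λ^0 e^(-λ) / 0! = e^(-λ)

Given P(X = 0) = 0.07427:
e^(-λ) = 0.07427
-λ = ln(0.07427)
λ = -ln(0.07427) = 2.6000

Verification: e^(-2.6000) = 0.07427 ✓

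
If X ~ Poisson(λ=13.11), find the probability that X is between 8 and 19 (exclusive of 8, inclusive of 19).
0.859434

We have X ~ Poisson(λ=13.11).

To find P(8 < X ≤ 19), we use:
P(8 < X ≤ 19) = P(X ≤ 19) - P(X ≤ 8)
                 = F(19) - F(8)
                 = 0.954267 - 0.094833
                 = 0.859434

So there's approximately a 85.9% chance that X falls in this range.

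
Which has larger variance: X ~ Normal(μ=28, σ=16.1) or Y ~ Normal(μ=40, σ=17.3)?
Y has larger variance (299.2900 > 259.2100)

Compute the variance for each distribution:

X ~ Normal(μ=28, σ=16.1):
Var(X) = 259.2100

Y ~ Normal(μ=40, σ=17.3):
Var(Y) = 299.2900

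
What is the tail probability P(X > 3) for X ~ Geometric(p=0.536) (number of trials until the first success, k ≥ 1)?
0.099897

We have X ~ Geometric(p=0.536) (number of trials until the first success, k ≥ 1).

P(X > 3) = 1 - P(X ≤ 3)
                = 1 - F(3)
                = 1 - 0.900103
                = 0.099897

So there's approximately a 10.0% chance that X exceeds 3.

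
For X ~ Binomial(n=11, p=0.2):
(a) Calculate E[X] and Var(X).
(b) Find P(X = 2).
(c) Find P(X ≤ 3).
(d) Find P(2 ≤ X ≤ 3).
(a) E[X] = 2.2000, Var(X) = 1.7600
(b) P(X = 2) = 0.295279
(c) P(X ≤ 3) = 0.838861
(d) P(2 ≤ X ≤ 3) = 0.516738

We have X ~ Binomial(n=11, p=0.2).

(a) Moments:
E[X] = 2.2000
Var(X) = 1.7600
σ = √Var(X) = 1.3266

(b) Point probability using PMF:
P(X = 2) = 0.295279

(c) Cumulative probability using CDF:
P(X ≤ 3) = F(3) = 0.838861

(d) Range probability:
P(2 ≤ X ≤ 3) = P(X ≤ 3) - P(X ≤ 1)
                   = F(3) - F(1)
                   = 0.838861 - 0.322123
                   = 0.516738

This means approximately 51.7% of outcomes fall in the interval [2, 3].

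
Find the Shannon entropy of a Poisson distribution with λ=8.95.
2.5048 nats

We have X ~ Poisson(λ=8.95).

The Shannon entropy measures the uncertainty or information content of the distribution.

For a Poisson distribution with λ=8.95:
H(X) = 2.5048 nats

(In bits, this would be 3.6137 bits.)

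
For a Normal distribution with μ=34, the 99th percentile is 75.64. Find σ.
σ = 17.8993

For X ~ Normal(μ, σ), the p-th percentile satisfies x = μ + z_p × σ,
where z_p = Φ⁻¹(p) is the standard normal quantile.

Step 1: z_{0.99} = Φ⁻¹(0.99) = 2.3263

Step 2: Solve for σ:
75.64 = 34 + 2.3263 × σ
σ = (75.64 - 34) / 2.3263
σ = 41.64 / 2.3263
σ = 17.8993

Verification: μ + z × σ = 34 + 2.3263 × 17.8993 = 75.64 ✓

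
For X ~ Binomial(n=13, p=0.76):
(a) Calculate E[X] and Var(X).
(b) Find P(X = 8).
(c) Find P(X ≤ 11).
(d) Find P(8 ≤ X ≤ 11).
(a) E[X] = 9.8800, Var(X) = 2.3712
(b) P(X = 8) = 0.114063
(c) P(X ≤ 11) = 0.855923
(d) P(8 ≤ X ≤ 11) = 0.788421

We have X ~ Binomial(n=13, p=0.76).

(a) Moments:
E[X] = 9.8800
Var(X) = 2.3712
σ = √Var(X) = 1.5399

(b) Point probability using PMF:
P(X = 8) = 0.114063

(c) Cumulative probability using CDF:
P(X ≤ 11) = F(11) = 0.855923

(d) Range probability:
P(8 ≤ X ≤ 11) = P(X ≤ 11) - P(X ≤ 7)
                   = F(11) - F(7)
                   = 0.855923 - 0.067502
                   = 0.788421

This means approximately 78.8% of outcomes fall in the interval [8, 11].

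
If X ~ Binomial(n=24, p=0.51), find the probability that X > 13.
0.304310

We have X ~ Binomial(n=24, p=0.51).

P(X > 13) = 1 - P(X ≤ 13)
                = 1 - F(13)
                = 1 - 0.695690
                = 0.304310

So there's approximately a 30.4% chance that X exceeds 13.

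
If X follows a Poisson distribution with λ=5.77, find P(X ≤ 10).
0.966165

We have X ~ Poisson(λ=5.77).

The CDF gives us P(X ≤ k).

Using the CDF:
P(X ≤ 10) = 0.966165

This means there's approximately a 96.6% chance that X is at most 10.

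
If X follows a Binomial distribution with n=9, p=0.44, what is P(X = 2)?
0.120372

We have X ~ Binomial(n=9, p=0.44).

For a Binomial distribution, the PMF gives us the probability of each outcome.

Using the PMF formula:
P(X = 2) = 0.120372

Rounded to 4 decimal places: 0.1204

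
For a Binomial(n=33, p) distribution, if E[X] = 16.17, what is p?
p = 0.49

For a Binomial(n, p) distribution:
E[X] = n × p

Given n = 33 and E[X] = 16.17:
16.17 = 33 × p
p = 16.17 / 33 = 0.49

Verification: Binomial(33, 0.49) has E[X] = 16.17 ✓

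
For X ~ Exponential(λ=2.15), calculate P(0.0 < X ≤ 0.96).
0.873055

We have X ~ Exponential(λ=2.15).

To find P(0.0 < X ≤ 0.96), we use:
P(0.0 < X ≤ 0.96) = P(X ≤ 0.96) - P(X ≤ 0.0)
                 = F(0.96) - F(0.0)
                 = 0.873055 - 0.000000
                 = 0.873055

So there's approximately a 87.3% chance that X falls in this range.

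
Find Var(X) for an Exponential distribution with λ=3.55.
0.0793

We have X ~ Exponential(λ=3.55).

For an Exponential distribution with λ=3.55:
Var(X) = 0.0793

The variance measures the spread of the distribution around the mean.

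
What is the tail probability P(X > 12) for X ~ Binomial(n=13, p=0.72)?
0.013974

We have X ~ Binomial(n=13, p=0.72).

P(X > 12) = 1 - P(X ≤ 12)
                = 1 - F(12)
                = 1 - 0.986026
                = 0.013974

So there's approximately a 1.4% chance that X exceeds 12.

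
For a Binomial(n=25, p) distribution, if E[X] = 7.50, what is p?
p = 0.3

For a Binomial(n, p) distribution:
E[X] = n × p

Given n = 25 and E[X] = 7.50:
7.50 = 25 × p
p = 7.50 / 25 = 0.3

Verification: Binomial(25, 0.3) has E[X] = 7.50 ✓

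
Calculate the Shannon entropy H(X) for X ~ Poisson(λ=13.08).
2.6978 nats

We have X ~ Poisson(λ=13.08).

The Shannon entropy measures the uncertainty or information content of the distribution.

For a Poisson distribution with λ=13.08:
H(X) = 2.6978 nats

(In bits, this would be 3.8922 bits.)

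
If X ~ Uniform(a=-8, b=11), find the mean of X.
1.5000

We have X ~ Uniform(a=-8, b=11).

For a Uniform distribution with a=-8, b=11:
E[X] = 1.5000

This is the expected (average) value of X.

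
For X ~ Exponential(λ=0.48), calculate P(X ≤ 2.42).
0.687015

We have X ~ Exponential(λ=0.48).

The CDF gives us P(X ≤ k).

Using the CDF:
P(X ≤ 2.42) = 0.687015

This means there's approximately a 68.7% chance that X is at most 2.42.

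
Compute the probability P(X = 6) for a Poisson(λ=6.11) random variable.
0.160463

We have X ~ Poisson(λ=6.11).

For a Poisson distribution, the PMF gives us the probability of each outcome.

Using the PMF formula:
P(X = 6) = 0.160463

Rounded to 4 decimal places: 0.1605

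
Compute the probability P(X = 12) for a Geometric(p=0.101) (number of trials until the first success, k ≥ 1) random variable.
0.031310

We have X ~ Geometric(p=0.101) (number of trials until the first success, k ≥ 1).

For a Geometric distribution, the PMF gives us the probability of each outcome.

Using the PMF formula:
P(X = 12) = 0.031310

Rounded to 4 decimal places: 0.0313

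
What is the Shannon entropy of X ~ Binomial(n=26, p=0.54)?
2.3514 nats

We have X ~ Binomial(n=26, p=0.54).

The Shannon entropy measures the uncertainty or information content of the distribution.

For a Binomial distribution with n=26, p=0.54:
H(X) = 2.3514 nats

(In bits, this would be 3.3924 bits.)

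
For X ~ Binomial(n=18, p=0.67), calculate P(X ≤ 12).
0.575924

We have X ~ Binomial(n=18, p=0.67).

The CDF gives us P(X ≤ k).

Using the CDF:
P(X ≤ 12) = 0.575924

This means there's approximately a 57.6% chance that X is at most 12.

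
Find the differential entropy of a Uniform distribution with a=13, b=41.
3.3322 nats

We have X ~ Uniform(a=13, b=41).

The differential entropy measures the uncertainty or information content of the distribution.

For a Uniform distribution with a=13, b=41:
h(X) = 3.3322 nats

(In bits, this would be 4.8074 bits.)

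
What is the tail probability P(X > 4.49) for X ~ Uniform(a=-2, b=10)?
0.459167

We have X ~ Uniform(a=-2, b=10).

P(X > 4.49) = 1 - P(X ≤ 4.49)
                = 1 - F(4.49)
                = 1 - 0.540833
                = 0.459167

So there's approximately a 45.9% chance that X exceeds 4.49.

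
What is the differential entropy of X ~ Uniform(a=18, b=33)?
2.7081 nats

We have X ~ Uniform(a=18, b=33).

The differential entropy measures the uncertainty or information content of the distribution.

For a Uniform distribution with a=18, b=33:
h(X) = 2.7081 nats

(In bits, this would be 3.9069 bits.)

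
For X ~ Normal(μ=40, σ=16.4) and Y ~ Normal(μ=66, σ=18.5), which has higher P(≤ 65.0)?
X has higher probability (P(X ≤ 65.0) = 0.9363 > P(Y ≤ 65.0) = 0.4784)

Compute P(≤ 65.0) for each distribution:

X ~ Normal(μ=40, σ=16.4):
P(X ≤ 65.0) = 0.9363

Y ~ Normal(μ=66, σ=18.5):
P(Y ≤ 65.0) = 0.4784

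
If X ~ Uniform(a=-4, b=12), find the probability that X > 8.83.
0.198125

We have X ~ Uniform(a=-4, b=12).

P(X > 8.83) = 1 - P(X ≤ 8.83)
                = 1 - F(8.83)
                = 1 - 0.801875
                = 0.198125

So there's approximately a 19.8% chance that X exceeds 8.83.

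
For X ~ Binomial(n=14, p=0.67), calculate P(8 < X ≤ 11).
0.589310

We have X ~ Binomial(n=14, p=0.67).

To find P(8 < X ≤ 11), we use:
P(8 < X ≤ 11) = P(X ≤ 11) - P(X ≤ 8)
                 = F(11) - F(8)
                 = 0.889908 - 0.300598
                 = 0.589310

So there's approximately a 58.9% chance that X falls in this range.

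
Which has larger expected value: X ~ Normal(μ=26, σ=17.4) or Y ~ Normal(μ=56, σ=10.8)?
Y has larger mean (56.0000 > 26.0000)

Compute the expected value for each distribution:

X ~ Normal(μ=26, σ=17.4):
E[X] = 26.0000

Y ~ Normal(μ=56, σ=10.8):
E[Y] = 56.0000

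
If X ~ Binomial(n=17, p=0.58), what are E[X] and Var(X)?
E[X] = 9.8600, Var(X) = 4.1412

We have X ~ Binomial(n=17, p=0.58).

For a Binomial distribution with n=17, p=0.58:

Expected value:
E[X] = 9.8600

Variance:
Var(X) = 4.1412

Standard deviation:
σ = √Var(X) = 2.0350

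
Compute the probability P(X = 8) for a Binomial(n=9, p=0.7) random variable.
0.155650

We have X ~ Binomial(n=9, p=0.7).

For a Binomial distribution, the PMF gives us the probability of each outcome.

Using the PMF formula:
P(X = 8) = 0.155650

Rounded to 4 decimal places: 0.1556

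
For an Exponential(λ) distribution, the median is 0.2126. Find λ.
λ = 3.2603

For X ~ Exponential(λ), the CDF is F(x) = 1 - e^(-λx).
The median m satisfies F(m) = 0.5:
1 - e^(-λm) = 0.5
e^(-λm) = 0.5
λm = ln(2)
m = ln(2) / λ

Given m = 0.2126:
λ = ln(2) / 0.2126 = 0.693147 / 0.2126 = 3.2603

Verification: ln(2) / 3.2603 = 0.2126 ✓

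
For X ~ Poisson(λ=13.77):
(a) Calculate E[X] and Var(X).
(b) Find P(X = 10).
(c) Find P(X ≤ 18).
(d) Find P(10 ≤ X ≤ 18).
(a) E[X] = 13.7700, Var(X) = 13.7700
(b) P(X = 10) = 0.070687
(c) P(X ≤ 18) = 0.894975
(d) P(10 ≤ X ≤ 18) = 0.774231

We have X ~ Poisson(λ=13.77).

(a) Moments:
E[X] = 13.7700
Var(X) = 13.7700
σ = √Var(X) = 3.7108

(b) Point probability using PMF:
P(X = 10) = 0.070687

(c) Cumulative probability using CDF:
P(X ≤ 18) = F(18) = 0.894975

(d) Range probability:
P(10 ≤ X ≤ 18) = P(X ≤ 18) - P(X ≤ 9)
                   = F(18) - F(9)
                   = 0.894975 - 0.120744
                   = 0.774231

This means approximately 77.4% of outcomes fall in the interval [10, 18].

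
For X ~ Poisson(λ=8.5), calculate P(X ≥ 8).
0.614403

We have X ~ Poisson(λ=8.5).

For discrete distributions, P(X ≥ 8) = 1 - P(X ≤ 7).

P(X ≤ 7) = 0.385597
P(X ≥ 8) = 1 - 0.385597 = 0.614403

So there's approximately a 61.4% chance that X is at least 8.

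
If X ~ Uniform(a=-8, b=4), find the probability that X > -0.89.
0.407500

We have X ~ Uniform(a=-8, b=4).

P(X > -0.89) = 1 - P(X ≤ -0.89)
                = 1 - F(-0.89)
                = 1 - 0.592500
                = 0.407500

So there's approximately a 40.8% chance that X exceeds -0.89.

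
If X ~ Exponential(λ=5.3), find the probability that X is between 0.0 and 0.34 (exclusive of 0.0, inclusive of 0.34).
0.835031

We have X ~ Exponential(λ=5.3).

To find P(0.0 < X ≤ 0.34), we use:
P(0.0 < X ≤ 0.34) = P(X ≤ 0.34) - P(X ≤ 0.0)
                 = F(0.34) - F(0.0)
                 = 0.835031 - 0.000000
                 = 0.835031

So there's approximately a 83.5% chance that X falls in this range.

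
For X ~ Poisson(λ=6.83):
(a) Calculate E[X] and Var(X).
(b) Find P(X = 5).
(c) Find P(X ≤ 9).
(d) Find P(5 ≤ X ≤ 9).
(a) E[X] = 6.8300, Var(X) = 6.8300
(b) P(X = 5) = 0.133872
(c) P(X ≤ 9) = 0.847308
(d) P(5 ≤ X ≤ 9) = 0.658235

We have X ~ Poisson(λ=6.83).

(a) Moments:
E[X] = 6.8300
Var(X) = 6.8300
σ = √Var(X) = 2.6134

(b) Point probability using PMF:
P(X = 5) = 0.133872

(c) Cumulative probability using CDF:
P(X ≤ 9) = F(9) = 0.847308

(d) Range probability:
P(5 ≤ X ≤ 9) = P(X ≤ 9) - P(X ≤ 4)
                   = F(9) - F(4)
                   = 0.847308 - 0.189072
                   = 0.658235

This means approximately 65.8% of outcomes fall in the interval [5, 9].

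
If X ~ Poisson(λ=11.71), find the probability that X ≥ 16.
0.135363

We have X ~ Poisson(λ=11.71).

For discrete distributions, P(X ≥ 16) = 1 - P(X ≤ 15).

P(X ≤ 15) = 0.864637
P(X ≥ 16) = 1 - 0.864637 = 0.135363

So there's approximately a 13.5% chance that X is at least 16.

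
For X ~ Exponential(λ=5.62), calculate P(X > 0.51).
0.056915

We have X ~ Exponential(λ=5.62).

P(X > 0.51) = 1 - P(X ≤ 0.51)
                = 1 - F(0.51)
                = 1 - 0.943085
                = 0.056915

So there's approximately a 5.7% chance that X exceeds 0.51.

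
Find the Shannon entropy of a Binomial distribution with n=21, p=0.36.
2.2055 nats

We have X ~ Binomial(n=21, p=0.36).

The Shannon entropy measures the uncertainty or information content of the distribution.

For a Binomial distribution with n=21, p=0.36:
H(X) = 2.2055 nats

(In bits, this would be 3.1818 bits.)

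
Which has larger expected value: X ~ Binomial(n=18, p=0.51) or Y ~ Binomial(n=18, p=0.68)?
Y has larger mean (12.2400 > 9.1800)

Compute the expected value for each distribution:

X ~ Binomial(n=18, p=0.51):
E[X] = 9.1800

Y ~ Binomial(n=18, p=0.68):
E[Y] = 12.2400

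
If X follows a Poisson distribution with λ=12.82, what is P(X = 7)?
0.030558

We have X ~ Poisson(λ=12.82).

For a Poisson distribution, the PMF gives us the probability of each outcome.

Using the PMF formula:
P(X = 7) = 0.030558

Rounded to 4 decimal places: 0.0306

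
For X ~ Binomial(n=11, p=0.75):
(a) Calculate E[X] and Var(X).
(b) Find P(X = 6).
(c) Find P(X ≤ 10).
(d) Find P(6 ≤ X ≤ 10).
(a) E[X] = 8.2500, Var(X) = 2.0625
(b) P(X = 6) = 0.080299
(c) P(X ≤ 10) = 0.957765
(d) P(6 ≤ X ≤ 10) = 0.923437

We have X ~ Binomial(n=11, p=0.75).

(a) Moments:
E[X] = 8.2500
Var(X) = 2.0625
σ = √Var(X) = 1.4361

(b) Point probability using PMF:
P(X = 6) = 0.080299

(c) Cumulative probability using CDF:
P(X ≤ 10) = F(10) = 0.957765

(d) Range probability:
P(6 ≤ X ≤ 10) = P(X ≤ 10) - P(X ≤ 5)
                   = F(10) - F(5)
                   = 0.957765 - 0.034328
                   = 0.923437

This means approximately 92.3% of outcomes fall in the interval [6, 10].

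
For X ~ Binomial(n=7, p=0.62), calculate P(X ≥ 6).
0.186305

We have X ~ Binomial(n=7, p=0.62).

For discrete distributions, P(X ≥ 6) = 1 - P(X ≤ 5).

P(X ≤ 5) = 0.813695
P(X ≥ 6) = 1 - 0.813695 = 0.186305

So there's approximately a 18.6% chance that X is at least 6.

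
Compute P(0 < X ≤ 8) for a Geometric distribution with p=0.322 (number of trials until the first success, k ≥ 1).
0.955348

We have X ~ Geometric(p=0.322) (number of trials until the first success, k ≥ 1).

To find P(0 < X ≤ 8), we use:
P(0 < X ≤ 8) = P(X ≤ 8) - P(X ≤ 0)
                 = F(8) - F(0)
                 = 0.955348 - 0.000000
                 = 0.955348

So there's approximately a 95.5% chance that X falls in this range.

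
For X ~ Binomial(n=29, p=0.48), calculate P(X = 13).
0.139261

We have X ~ Binomial(n=29, p=0.48).

For a Binomial distribution, the PMF gives us the probability of each outcome.

Using the PMF formula:
P(X = 13) = 0.139261

Rounded to 4 decimal places: 0.1393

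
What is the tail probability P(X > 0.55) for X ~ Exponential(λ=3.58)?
0.139596

We have X ~ Exponential(λ=3.58).

P(X > 0.55) = 1 - P(X ≤ 0.55)
                = 1 - F(0.55)
                = 1 - 0.860404
                = 0.139596

So there's approximately a 14.0% chance that X exceeds 0.55.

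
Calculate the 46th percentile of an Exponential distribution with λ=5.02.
0.1227

We have X ~ Exponential(λ=5.02).

We want to find x such that P(X ≤ x) = 0.46.

This is the 46th percentile, which means 46% of values fall below this point.

Using the inverse CDF (quantile function):
x = F⁻¹(0.46) = 0.1227

Verification: P(X ≤ 0.1227) = 0.46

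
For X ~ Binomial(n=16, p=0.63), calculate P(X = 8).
0.112180

We have X ~ Binomial(n=16, p=0.63).

For a Binomial distribution, the PMF gives us the probability of each outcome.

Using the PMF formula:
P(X = 8) = 0.112180

Rounded to 4 decimal places: 0.1122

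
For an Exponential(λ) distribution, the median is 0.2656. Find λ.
λ = 2.6097

For X ~ Exponential(λ), the CDF is F(x) = 1 - e^(-λx).
The median m satisfies F(m) = 0.5:
1 - e^(-λm) = 0.5
e^(-λm) = 0.5
λm = ln(2)
m = ln(2) / λ

Given m = 0.2656:
λ = ln(2) / 0.2656 = 0.693147 / 0.2656 = 2.6097

Verification: ln(2) / 2.6097 = 0.2656 ✓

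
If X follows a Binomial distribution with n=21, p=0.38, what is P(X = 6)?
0.125629

We have X ~ Binomial(n=21, p=0.38).

For a Binomial distribution, the PMF gives us the probability of each outcome.

Using the PMF formula:
P(X = 6) = 0.125629

Rounded to 4 decimal places: 0.1256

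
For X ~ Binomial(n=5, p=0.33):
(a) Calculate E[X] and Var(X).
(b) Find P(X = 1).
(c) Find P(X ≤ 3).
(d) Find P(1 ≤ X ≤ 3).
(a) E[X] = 1.6500, Var(X) = 1.1055
(b) P(X = 1) = 0.332493
(c) P(X ≤ 3) = 0.956358
(d) P(1 ≤ X ≤ 3) = 0.821346

We have X ~ Binomial(n=5, p=0.33).

(a) Moments:
E[X] = 1.6500
Var(X) = 1.1055
σ = √Var(X) = 1.0514

(b) Point probability using PMF:
P(X = 1) = 0.332493

(c) Cumulative probability using CDF:
P(X ≤ 3) = F(3) = 0.956358

(d) Range probability:
P(1 ≤ X ≤ 3) = P(X ≤ 3) - P(X ≤ 0)
                   = F(3) - F(0)
                   = 0.956358 - 0.135013
                   = 0.821346

This means approximately 82.1% of outcomes fall in the interval [1, 3].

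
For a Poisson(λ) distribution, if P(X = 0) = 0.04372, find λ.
λ = 3.1299

For a Poisson(λ) distribution, the PMF at 0 is:
P(X = 0) = λ^0 e^(-λ) / 0! = e^(-λ)

Given P(X = 0) = 0.04372:
e^(-λ) = 0.04372
-λ = ln(0.04372)
λ = -ln(0.04372) = 3.1299

Verification: e^(-3.1299) = 0.04372 ✓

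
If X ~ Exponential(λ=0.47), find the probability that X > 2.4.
0.323680

We have X ~ Exponential(λ=0.47).

P(X > 2.4) = 1 - P(X ≤ 2.4)
                = 1 - F(2.4)
                = 1 - 0.676320
                = 0.323680

So there's approximately a 32.4% chance that X exceeds 2.4.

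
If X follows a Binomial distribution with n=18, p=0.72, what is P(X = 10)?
0.061894

We have X ~ Binomial(n=18, p=0.72).

For a Binomial distribution, the PMF gives us the probability of each outcome.

Using the PMF formula:
P(X = 10) = 0.061894

Rounded to 4 decimal places: 0.0619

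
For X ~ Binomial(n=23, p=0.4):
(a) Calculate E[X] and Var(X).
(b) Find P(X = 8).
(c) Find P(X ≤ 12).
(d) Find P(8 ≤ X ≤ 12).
(a) E[X] = 9.2000, Var(X) = 5.5200
(b) P(X = 8) = 0.151086
(c) P(X ≤ 12) = 0.918654
(d) P(8 ≤ X ≤ 12) = 0.681383

We have X ~ Binomial(n=23, p=0.4).

(a) Moments:
E[X] = 9.2000
Var(X) = 5.5200
σ = √Var(X) = 2.3495

(b) Point probability using PMF:
P(X = 8) = 0.151086

(c) Cumulative probability using CDF:
P(X ≤ 12) = F(12) = 0.918654

(d) Range probability:
P(8 ≤ X ≤ 12) = P(X ≤ 12) - P(X ≤ 7)
                   = F(12) - F(7)
                   = 0.918654 - 0.237271
                   = 0.681383

This means approximately 68.1% of outcomes fall in the interval [8, 12].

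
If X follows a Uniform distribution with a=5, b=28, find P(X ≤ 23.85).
0.819565

We have X ~ Uniform(a=5, b=28).

The CDF gives us P(X ≤ k).

Using the CDF:
P(X ≤ 23.85) = 0.819565

This means there's approximately a 82.0% chance that X is at most 23.85.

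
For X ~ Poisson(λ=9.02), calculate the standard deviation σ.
3.0033

We have X ~ Poisson(λ=9.02).

For a Poisson distribution with λ=9.02:
σ = √Var(X) = 3.0033

The standard deviation is the square root of the variance.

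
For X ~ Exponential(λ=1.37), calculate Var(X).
0.5328

We have X ~ Exponential(λ=1.37).

For an Exponential distribution with λ=1.37:
Var(X) = 0.5328

The variance measures the spread of the distribution around the mean.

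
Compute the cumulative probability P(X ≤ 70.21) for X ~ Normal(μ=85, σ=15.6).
0.171545

We have X ~ Normal(μ=85, σ=15.6).

The CDF gives us P(X ≤ k).

Using the CDF:
P(X ≤ 70.21) = 0.171545

This means there's approximately a 17.2% chance that X is at most 70.21.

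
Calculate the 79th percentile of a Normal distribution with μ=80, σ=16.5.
93.3060

We have X ~ Normal(μ=80, σ=16.5).

We want to find x such that P(X ≤ x) = 0.79.

This is the 79th percentile, which means 79% of values fall below this point.

Using the inverse CDF (quantile function):
x = F⁻¹(0.79) = 93.3060

Verification: P(X ≤ 93.3060) = 0.79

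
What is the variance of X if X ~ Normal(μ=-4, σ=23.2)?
538.2400

We have X ~ Normal(μ=-4, σ=23.2).

For a Normal distribution with μ=-4, σ=23.2:
Var(X) = 538.2400

The variance measures the spread of the distribution around the mean.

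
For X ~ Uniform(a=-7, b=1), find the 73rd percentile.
-1.1600

We have X ~ Uniform(a=-7, b=1).

We want to find x such that P(X ≤ x) = 0.73.

This is the 73rd percentile, which means 73% of values fall below this point.

Using the inverse CDF (quantile function):
x = F⁻¹(0.73) = -1.1600

Verification: P(X ≤ -1.1600) = 0.73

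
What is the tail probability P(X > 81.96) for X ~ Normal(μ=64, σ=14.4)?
0.106158

We have X ~ Normal(μ=64, σ=14.4).

P(X > 81.96) = 1 - P(X ≤ 81.96)
                = 1 - F(81.96)
                = 1 - 0.893842
                = 0.106158

So there's approximately a 10.6% chance that X exceeds 81.96.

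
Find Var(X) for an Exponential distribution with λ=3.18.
0.0989

We have X ~ Exponential(λ=3.18).

For an Exponential distribution with λ=3.18:
Var(X) = 0.0989

The variance measures the spread of the distribution around the mean.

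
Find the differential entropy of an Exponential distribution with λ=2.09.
0.2628 nats

We have X ~ Exponential(λ=2.09).

The differential entropy measures the uncertainty or information content of the distribution.

For an Exponential distribution with λ=2.09:
h(X) = 0.2628 nats

(In bits, this would be 0.3792 bits.)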